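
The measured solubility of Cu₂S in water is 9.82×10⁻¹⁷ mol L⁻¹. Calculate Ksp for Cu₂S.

Ksp = 3.79×10⁻⁴⁸

Cu₂S(s) ⇌ 2 Cu⁺(aq) + S²⁻(aq)
Call the molar solubility s, so that [Cu⁺] = 2s and [S²⁻] = s.
Ksp = [Cu⁺]^2[S²⁻] = (2s)^2 · s = 4s^3
Ksp = 4 × (9.82×10⁻¹⁷)^3 = 3.79×10⁻⁴⁸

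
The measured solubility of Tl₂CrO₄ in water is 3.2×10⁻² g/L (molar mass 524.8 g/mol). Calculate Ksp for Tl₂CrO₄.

Ksp = 9.1×10⁻¹³

Molar solubility s = (3.2×10⁻² g/L) / (524.8 g/mol) = 6.098×10⁻⁵ mol/L
Tl₂CrO₄(s) ⇌ 2 Tl⁺(aq) + CrO₄²⁻(aq)
Call the molar solubility s, so that [Tl⁺] = 2s and [CrO₄²⁻] = s.
Ksp = [Tl⁺]^2[CrO₄²⁻] = (2s)^2 · s = 4s^3
Ksp = 4 × (6.098×10⁻⁵)^3 = 9.1×10⁻¹³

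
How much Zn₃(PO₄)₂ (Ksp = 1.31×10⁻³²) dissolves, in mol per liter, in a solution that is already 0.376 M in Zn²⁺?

Zn₃(PO₄)₂(s) ⇌ 3 Zn²⁺(aq) + 2 PO₄³⁻(aq)
With Zn²⁺ already at 0.376 M and s small, take [Zn²⁺] ≈ 0.376 M and [PO₄³⁻] = 2s.
Ksp = [Zn²⁺]^3[PO₄³⁻]^2 = (0.376)^3(2s)^2
(2s)^2 = 1.31×10⁻³² / (0.376)^3 = 2.46×10⁻³¹
s = 2.48×10⁻¹⁶ M

2.48×10⁻¹⁶ M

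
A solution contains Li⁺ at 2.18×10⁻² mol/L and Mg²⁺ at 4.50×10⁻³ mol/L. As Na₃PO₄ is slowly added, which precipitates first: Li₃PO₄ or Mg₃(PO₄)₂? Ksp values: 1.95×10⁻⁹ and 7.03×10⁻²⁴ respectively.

Mg₃(PO₄)₂

The threshold for precipitation is Q = Ksp.
For Li₃PO₄: [PO₄³⁻] = (Ksp/[Li⁺]^3) = 1.88×10⁻⁴ mol/L
For Mg₃(PO₄)₂: [PO₄³⁻] = (Ksp/[Mg²⁺]^3)^(1/2) = 8.78×10⁻⁹ mol/L
The smaller threshold [PO₄³⁻] is reached first, so Mg₃(PO₄)₂ precipitates first.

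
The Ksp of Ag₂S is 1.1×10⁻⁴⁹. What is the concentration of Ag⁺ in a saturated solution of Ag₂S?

6.0×10⁻¹⁷ M

Ag₂S(s) ⇌ 2 Ag⁺(aq) + S²⁻(aq)
For each mole of Ag₂S that dissolves per liter, [Ag⁺] = 2s and [S²⁻] = s; let s denote this solubility.
Ksp = [Ag⁺]^2[S²⁻] = (2s)^2 · s = 4s^3 = 1.1×10⁻⁴⁹
s = 3.0×10⁻¹⁷ mol/L
[Ag⁺] = 2s = 6.0×10⁻¹⁷ mol/L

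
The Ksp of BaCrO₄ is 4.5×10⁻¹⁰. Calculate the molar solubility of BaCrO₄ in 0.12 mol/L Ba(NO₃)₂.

BaCrO₄(s) ⇌ Ba²⁺(aq) + CrO₄²⁻(aq)
Let s be the solubility of BaCrO₄ here. The common ion gives [Ba²⁺] ≈ 0.12 mol/L, and [CrO₄²⁻] = s.
Ksp = [Ba²⁺][CrO₄²⁻] = (0.12)s
s = 4.5×10⁻¹⁰ / (0.12) = 3.8×10⁻⁹
s = 3.8×10⁻⁹ mol/L

3.8×10⁻⁹ M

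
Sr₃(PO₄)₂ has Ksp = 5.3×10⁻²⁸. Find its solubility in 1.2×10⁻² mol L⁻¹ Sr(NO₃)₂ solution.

Sr₃(PO₄)₂(s) ⇌ 3 Sr²⁺(aq) + 2 PO₄³⁻(aq)
Let s be the solubility of Sr₃(PO₄)₂ here. The common ion gives [Sr²⁺] ≈ 1.2×10⁻² mol L⁻¹, and [PO₄³⁻] = 2s.
Ksp = [Sr²⁺]^3[PO₄³⁻]^2 = (1.2×10⁻²)^3(2s)^2
(2s)^2 = 5.3×10⁻²⁸ / (1.2×10⁻²)^3 = 3.1×10⁻²²
s = 8.8×10⁻¹² mol L⁻¹

8.8×10⁻¹² M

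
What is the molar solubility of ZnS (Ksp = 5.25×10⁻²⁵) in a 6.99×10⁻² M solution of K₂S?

ZnS(s) ⇌ Zn²⁺(aq) + S²⁻(aq)
The solution already contains S²⁻ at 6.99×10⁻² M. Let s be the molar solubility of ZnS.
[S²⁻] ≈ 6.99×10⁻² M (common ion dominates); [Zn²⁺] = s.
Ksp = [Zn²⁺][S²⁻] = s(6.99×10⁻²)
s = 5.25×10⁻²⁵ / (6.99×10⁻²) = 7.51×10⁻²⁴
s = 7.51×10⁻²⁴ M

7.51×10⁻²⁴ M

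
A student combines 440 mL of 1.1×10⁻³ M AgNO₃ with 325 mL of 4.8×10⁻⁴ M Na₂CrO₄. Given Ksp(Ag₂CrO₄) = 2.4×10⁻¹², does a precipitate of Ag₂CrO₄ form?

After mixing, V = 440 mL + 325 mL = 765 mL.
[Ag⁺] = (1.1×10⁻³)(440)/765 = 6.3×10⁻⁴ M
[CrO₄²⁻] = (4.8×10⁻⁴)(325)/765 = 2.0×10⁻⁴ M
Q = [Ag⁺]^2[CrO₄²⁻] = 8.2×10⁻¹¹
Since Q (8.2×10⁻¹¹) exceeds Ksp (2.4×10⁻¹²), Ag₂CrO₄ will precipitate.

Yes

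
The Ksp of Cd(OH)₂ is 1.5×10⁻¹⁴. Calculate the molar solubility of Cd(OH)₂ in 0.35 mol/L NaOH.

1.2×10⁻¹³ M

Cd(OH)₂(s) ⇌ Cd²⁺(aq) + 2 OH⁻(aq)
With OH⁻ already at 0.35 mol/L and s small, take [OH⁻] ≈ 0.35 mol/L and [Cd²⁺] = s.
Ksp = [Cd²⁺][OH⁻]^2 = s(0.35)^2
s = 1.5×10⁻¹⁴ / (0.35)^2 = 1.2×10⁻¹³
s = 1.2×10⁻¹³ mol/L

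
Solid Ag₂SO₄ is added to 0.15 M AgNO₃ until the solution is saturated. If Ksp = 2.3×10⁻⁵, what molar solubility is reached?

1.0×10⁻³ M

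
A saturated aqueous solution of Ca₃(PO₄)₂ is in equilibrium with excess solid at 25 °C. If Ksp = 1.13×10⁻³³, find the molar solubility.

Ca₃(PO₄)₂(s) ⇌ 3 Ca²⁺(aq) + 2 PO₄³⁻(aq)
For each mole of Ca₃(PO₄)₂ that dissolves per liter, [Ca²⁺] = 3s and [PO₄³⁻] = 2s; let s denote this solubility.
Ksp = [Ca²⁺]^3[PO₄³⁻]^2 = (3s)^3 · (2s)^2 = 108s^5
108s^5 = 1.13×10⁻³³  ⇒  s^5 = 1.05×10⁻³⁵
s = 1.01×10⁻⁷ M

1.01×10⁻⁷ M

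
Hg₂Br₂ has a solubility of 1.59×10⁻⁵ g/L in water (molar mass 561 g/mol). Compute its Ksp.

Ksp = 9.11×10⁻²³

Convert to molarity: s = 1.59×10⁻⁵ / 561 = 2.8342×10⁻⁸ mol/L
Hg₂Br₂(s) ⇌ Hg₂²⁺(aq) + 2 Br⁻(aq)
Let s be the molar solubility. Then [Hg₂²⁺] = s and [Br⁻] = 2s.
Ksp = [Hg₂²⁺][Br⁻]^2 = s · (2s)^2 = 4s^3
Ksp = 4 × (2.8342×10⁻⁸)^3 = 9.11×10⁻²³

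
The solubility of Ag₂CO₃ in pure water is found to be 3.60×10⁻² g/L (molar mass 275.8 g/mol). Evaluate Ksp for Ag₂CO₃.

Ksp = 8.90×10⁻¹²

Molar solubility s = (3.60×10⁻² g/L) / (275.8 g/mol) = 1.3053×10⁻⁴ mol/L
Ag₂CO₃(s) ⇌ 2 Ag⁺(aq) + CO₃²⁻(aq)
If s mol/L of Ag₂CO₃ dissolves, [Ag⁺] = 2s and [CO₃²⁻] = s.
Ksp = [Ag⁺]^2[CO₃²⁻] = (2s)^2 · s = 4s^3
Ksp = 4 × (1.3053×10⁻⁴)^3 = 8.90×10⁻¹²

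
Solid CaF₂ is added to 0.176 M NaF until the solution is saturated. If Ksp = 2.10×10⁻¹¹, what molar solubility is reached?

6.78×10⁻¹⁰ M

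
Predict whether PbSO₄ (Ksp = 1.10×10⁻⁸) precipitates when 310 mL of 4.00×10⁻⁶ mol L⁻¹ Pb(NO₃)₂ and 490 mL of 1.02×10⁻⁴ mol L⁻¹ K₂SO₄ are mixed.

No

The combined volume is 800 mL.
[Pb²⁺] = (4.00×10⁻⁶)(310)/800 = 1.55×10⁻⁶ mol L⁻¹
[SO₄²⁻] = (1.02×10⁻⁴)(490)/800 = 6.25×10⁻⁵ mol L⁻¹
Q = [Pb²⁺][SO₄²⁻] = 9.68×10⁻¹¹
Q = 9.68×10⁻¹¹ < Ksp = 1.10×10⁻⁸, so the solution is unsaturated and no precipitate forms.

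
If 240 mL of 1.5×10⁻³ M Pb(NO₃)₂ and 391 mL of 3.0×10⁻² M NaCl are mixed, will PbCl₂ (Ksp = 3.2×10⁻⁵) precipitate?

No

After mixing, V = 240 mL + 391 mL = 631 mL.
[Pb²⁺] = (1.5×10⁻³)(240)/631 = 5.7×10⁻⁴ M
[Cl⁻] = (3.0×10⁻²)(391)/631 = 1.9×10⁻² M
Q = [Pb²⁺][Cl⁻]^2 = 2.0×10⁻⁷
Since Q (2.0×10⁻⁷) is less than Ksp (3.2×10⁻⁵), no PbCl₂ precipitates.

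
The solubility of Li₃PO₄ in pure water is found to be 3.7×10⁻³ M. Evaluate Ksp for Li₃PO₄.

Ksp = 5.1×10⁻⁹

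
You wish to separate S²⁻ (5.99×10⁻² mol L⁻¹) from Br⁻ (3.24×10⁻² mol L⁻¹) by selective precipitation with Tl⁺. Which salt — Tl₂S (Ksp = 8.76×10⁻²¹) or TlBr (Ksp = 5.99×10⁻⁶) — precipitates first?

Tl₂S

Precipitation begins when Q = Ksp.
For Tl₂S: [Tl⁺] = (Ksp/[S²⁻])^(1/2) = 3.82×10⁻¹⁰ mol L⁻¹
For TlBr: [Tl⁺] = (Ksp/[Br⁻]) = 1.85×10⁻⁴ mol L⁻¹
Since Tl₂S needs less Tl⁺ to reach saturation, it precipitates first.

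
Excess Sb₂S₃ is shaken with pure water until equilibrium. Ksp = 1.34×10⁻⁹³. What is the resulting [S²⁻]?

3.13×10⁻¹⁹ M

Sb₂S₃(s) ⇌ 2 Sb³⁺(aq) + 3 S²⁻(aq)
Call the molar solubility s, so that [Sb³⁺] = 2s and [S²⁻] = 3s.
Ksp = [Sb³⁺]^2[S²⁻]^3 = (2s)^2 · (3s)^3 = 108s^5 = 1.34×10⁻⁹³
s = 1.04×10⁻¹⁹ mol/L
[S²⁻] = 3s = 3.13×10⁻¹⁹ mol/L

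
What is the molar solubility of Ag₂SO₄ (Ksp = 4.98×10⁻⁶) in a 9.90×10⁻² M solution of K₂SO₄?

3.55×10⁻³ M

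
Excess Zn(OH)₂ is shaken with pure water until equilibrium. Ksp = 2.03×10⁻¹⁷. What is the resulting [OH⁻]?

Zn(OH)₂(s) ⇌ Zn²⁺(aq) + 2 OH⁻(aq)
With molar solubility s: [Zn²⁺] = s, [OH⁻] = 2s.
Ksp = [Zn²⁺][OH⁻]^2 = s · (2s)^2 = 4s^3 = 2.03×10⁻¹⁷
s = 1.72×10⁻⁶ mol/L
[OH⁻] = 2s = 3.44×10⁻⁶ mol/L

3.44×10⁻⁶ M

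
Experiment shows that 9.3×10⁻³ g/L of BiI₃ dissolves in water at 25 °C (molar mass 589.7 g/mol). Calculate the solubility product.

Convert to molarity: s = 9.3×10⁻³ / 589.7 = 1.577×10⁻⁵ mol/L
BiI₃(s) ⇌ Bi³⁺(aq) + 3 I⁻(aq)
For each mole of BiI₃ that dissolves per liter, [Bi³⁺] = s and [I⁻] = 3s; let s denote this solubility.
Ksp = [Bi³⁺][I⁻]^3 = s · (3s)^3 = 27s^4
Ksp = 27 × (1.577×10⁻⁵)^4 = 1.7×10⁻¹⁸

Ksp = 1.7×10⁻¹⁸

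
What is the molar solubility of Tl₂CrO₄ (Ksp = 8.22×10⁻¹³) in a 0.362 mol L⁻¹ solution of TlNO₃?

Tl₂CrO₄(s) ⇌ 2 Tl⁺(aq) + CrO₄²⁻(aq)
With Tl⁺ already at 0.362 mol L⁻¹ and s small, take [Tl⁺] ≈ 0.362 mol L⁻¹ and [CrO₄²⁻] = s.
Ksp = [Tl⁺]^2[CrO₄²⁻] = (0.362)^2s
s = 8.22×10⁻¹³ / (0.362)^2 = 6.27×10⁻¹²
s = 6.27×10⁻¹² mol L⁻¹

6.27×10⁻¹² M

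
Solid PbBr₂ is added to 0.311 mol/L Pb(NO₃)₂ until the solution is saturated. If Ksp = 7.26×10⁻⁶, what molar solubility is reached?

PbBr₂(s) ⇌ Pb²⁺(aq) + 2 Br⁻(aq)
Pb²⁺ is already present at 0.311 mol/L. If s mol/L of PbBr₂ dissolves, [Br⁻] = 2s while [Pb²⁺] ≈ 0.311 mol/L.
Ksp = [Pb²⁺][Br⁻]^2 = (0.311)(2s)^2
(2s)^2 = 7.26×10⁻⁶ / (0.311) = 2.33×10⁻⁵
s = 2.42×10⁻³ mol/L

2.42×10⁻³ M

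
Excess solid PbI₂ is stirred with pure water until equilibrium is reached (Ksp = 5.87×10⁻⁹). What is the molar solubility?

1.14×10⁻³ M

PbI₂(s) ⇌ Pb²⁺(aq) + 2 I⁻(aq)
Call the molar solubility s, so that [Pb²⁺] = s and [I⁻] = 2s.
Ksp = [Pb²⁺][I⁻]^2 = s · (2s)^2 = 4s^3
4s^3 = 5.87×10⁻⁹  ⇒  s^3 = 1.47×10⁻⁹
Taking the 3rd root, s = 1.14×10⁻³ mol/L.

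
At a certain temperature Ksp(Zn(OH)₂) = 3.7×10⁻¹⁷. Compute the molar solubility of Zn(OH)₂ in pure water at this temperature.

2.1×10⁻⁶ M

Zn(OH)₂(s) ⇌ Zn²⁺(aq) + 2 OH⁻(aq)
Call the molar solubility s, so that [Zn²⁺] = s and [OH⁻] = 2s.
Ksp = [Zn²⁺][OH⁻]^2 = s · (2s)^2 = 4s^3
4s^3 = 3.7×10⁻¹⁷  ⇒  s^3 = 9.3×10⁻¹⁸
s = (9.3×10⁻¹⁸)^(1/3) = 2.1×10⁻⁶ mol L⁻¹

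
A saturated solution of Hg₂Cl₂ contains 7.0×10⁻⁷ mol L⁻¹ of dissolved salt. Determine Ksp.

Hg₂Cl₂(s) ⇌ Hg₂²⁺(aq) + 2 Cl⁻(aq)
For each mole of Hg₂Cl₂ that dissolves per liter, [Hg₂²⁺] = s and [Cl⁻] = 2s; let s denote this solubility.
Ksp = [Hg₂²⁺][Cl⁻]^2 = s · (2s)^2 = 4s^3
Ksp = 4 × (7.0×10⁻⁷)^3 = 1.4×10⁻¹⁸

Ksp = 1.4×10⁻¹⁸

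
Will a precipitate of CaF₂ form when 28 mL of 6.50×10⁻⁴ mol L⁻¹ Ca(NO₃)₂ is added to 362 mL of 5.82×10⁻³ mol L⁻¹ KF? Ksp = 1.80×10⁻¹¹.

Total volume after mixing = 28 + 362 = 390 mL.
[Ca²⁺] = (6.50×10⁻⁴)(28)/390 = 4.67×10⁻⁵ mol L⁻¹
[F⁻] = (5.82×10⁻³)(362)/390 = 5.40×10⁻³ mol L⁻¹
Q = [Ca²⁺][F⁻]^2 = 1.36×10⁻⁹
Since Q (1.36×10⁻⁹) exceeds Ksp (1.80×10⁻¹¹), CaF₂ will precipitate.

Yes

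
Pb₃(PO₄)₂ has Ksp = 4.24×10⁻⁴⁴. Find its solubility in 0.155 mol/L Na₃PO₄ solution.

Pb₃(PO₄)₂(s) ⇌ 3 Pb²⁺(aq) + 2 PO₄³⁻(aq)
The solution already contains PO₄³⁻ at 0.155 mol/L. Let s be the molar solubility of Pb₃(PO₄)₂.
[PO₄³⁻] ≈ 0.155 mol/L (common ion dominates); [Pb²⁺] = 3s.
Ksp = [Pb²⁺]^3[PO₄³⁻]^2 = (3s)^3(0.155)^2
(3s)^3 = 4.24×10⁻⁴⁴ / (0.155)^2 = 1.76×10⁻⁴²
s = 4.03×10⁻¹⁵ mol/L

4.03×10⁻¹⁵ M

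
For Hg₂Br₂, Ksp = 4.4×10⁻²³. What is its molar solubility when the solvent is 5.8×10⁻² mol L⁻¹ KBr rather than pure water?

1.3×10⁻²⁰ M

Hg₂Br₂(s) ⇌ Hg₂²⁺(aq) + 2 Br⁻(aq)
With Br⁻ already at 5.8×10⁻² mol L⁻¹ and s small, take [Br⁻] ≈ 5.8×10⁻² mol L⁻¹ and [Hg₂²⁺] = s.
Ksp = [Hg₂²⁺][Br⁻]^2 = s(5.8×10⁻²)^2
s = 4.4×10⁻²³ / (5.8×10⁻²)^2 = 1.3×10⁻²⁰
s = 1.3×10⁻²⁰ mol L⁻¹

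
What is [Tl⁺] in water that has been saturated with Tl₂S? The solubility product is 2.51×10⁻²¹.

Tl₂S(s) ⇌ 2 Tl⁺(aq) + S²⁻(aq)
Let s be the molar solubility. Then [Tl⁺] = 2s and [S²⁻] = s.
Ksp = [Tl⁺]^2[S²⁻] = (2s)^2 · s = 4s^3 = 2.51×10⁻²¹
s = 8.56×10⁻⁸ M
[Tl⁺] = 2s = 1.71×10⁻⁷ M

1.71×10⁻⁷ M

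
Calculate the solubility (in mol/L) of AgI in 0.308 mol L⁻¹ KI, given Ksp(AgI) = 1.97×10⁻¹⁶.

6.40×10⁻¹⁶ M

AgI(s) ⇌ Ag⁺(aq) + I⁻(aq)
The solution already contains I⁻ at 0.308 mol L⁻¹. Let s be the molar solubility of AgI.
[I⁻] ≈ 0.308 mol L⁻¹ (common ion dominates); [Ag⁺] = s.
Ksp = [Ag⁺][I⁻] = s(0.308)
s = 1.97×10⁻¹⁶ / (0.308) = 6.40×10⁻¹⁶
s = 6.40×10⁻¹⁶ mol L⁻¹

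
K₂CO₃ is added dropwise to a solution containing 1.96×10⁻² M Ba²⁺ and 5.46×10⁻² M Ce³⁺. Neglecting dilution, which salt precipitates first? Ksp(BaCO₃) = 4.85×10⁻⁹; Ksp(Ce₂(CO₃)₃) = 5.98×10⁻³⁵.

Precipitation begins when Q = Ksp.
For BaCO₃: [CO₃²⁻] = (Ksp/[Ba²⁺]) = 2.47×10⁻⁷ M
For Ce₂(CO₃)₃: [CO₃²⁻] = (Ksp/[Ce³⁺]^2)^(1/3) = 2.72×10⁻¹¹ M
Since Ce₂(CO₃)₃ needs less CO₃²⁻ to reach saturation, it precipitates first.

Ce₂(CO₃)₃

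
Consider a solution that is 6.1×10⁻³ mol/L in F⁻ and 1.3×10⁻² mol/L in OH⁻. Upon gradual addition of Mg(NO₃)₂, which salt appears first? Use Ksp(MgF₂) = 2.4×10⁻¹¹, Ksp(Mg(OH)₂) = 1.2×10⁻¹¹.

Mg(OH)₂

Precipitation of each salt begins when its ion product equals Ksp.
For MgF₂: [Mg²⁺] = (Ksp/[F⁻]^2) = 6.4×10⁻⁷ mol/L
For Mg(OH)₂: [Mg²⁺] = (Ksp/[OH⁻]^2) = 7.1×10⁻⁸ mol/L
Since Mg(OH)₂ needs less Mg²⁺ to reach saturation, it precipitates first.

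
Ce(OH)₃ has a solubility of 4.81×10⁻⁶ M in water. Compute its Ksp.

Ksp = 1.45×10⁻²⁰

Ce(OH)₃(s) ⇌ Ce³⁺(aq) + 3 OH⁻(aq)
Let s be the molar solubility. Then [Ce³⁺] = s and [OH⁻] = 3s.
Ksp = [Ce³⁺][OH⁻]^3 = s · (3s)^3 = 27s^4
Ksp = 27 × (4.81×10⁻⁶)^4 = 1.45×10⁻²⁰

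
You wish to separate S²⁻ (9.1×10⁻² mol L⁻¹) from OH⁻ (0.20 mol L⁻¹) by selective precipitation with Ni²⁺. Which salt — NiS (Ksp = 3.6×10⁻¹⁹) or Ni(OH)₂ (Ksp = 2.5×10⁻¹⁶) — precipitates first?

NiS

Each salt precipitates once Q = Ksp for that salt.
For NiS: [Ni²⁺] = (Ksp/[S²⁻]) = 4.0×10⁻¹⁸ mol L⁻¹
For Ni(OH)₂: [Ni²⁺] = (Ksp/[OH⁻]^2) = 6.3×10⁻¹⁵ mol L⁻¹
Since NiS needs less Ni²⁺ to reach saturation, it precipitates first.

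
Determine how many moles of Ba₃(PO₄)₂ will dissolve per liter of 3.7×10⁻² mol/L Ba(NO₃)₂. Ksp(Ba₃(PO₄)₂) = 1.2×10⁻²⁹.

2.4×10⁻¹³ M

Ba₃(PO₄)₂(s) ⇌ 3 Ba²⁺(aq) + 2 PO₄³⁻(aq)
With Ba²⁺ already at 3.7×10⁻² mol/L and s small, take [Ba²⁺] ≈ 3.7×10⁻² mol/L and [PO₄³⁻] = 2s.
Ksp = [Ba²⁺]^3[PO₄³⁻]^2 = (3.7×10⁻²)^3(2s)^2
(2s)^2 = 1.2×10⁻²⁹ / (3.7×10⁻²)^3 = 2.4×10⁻²⁵
s = 2.4×10⁻¹³ mol/L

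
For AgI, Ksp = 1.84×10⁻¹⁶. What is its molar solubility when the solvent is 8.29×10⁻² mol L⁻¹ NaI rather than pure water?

2.22×10⁻¹⁵ M

AgI(s) ⇌ Ag⁺(aq) + I⁻(aq)
Let s be the solubility of AgI here. The common ion gives [I⁻] ≈ 8.29×10⁻² mol L⁻¹, and [Ag⁺] = s.
Ksp = [Ag⁺][I⁻] = s(8.29×10⁻²)
s = 1.84×10⁻¹⁶ / (8.29×10⁻²) = 2.22×10⁻¹⁵
s = 2.22×10⁻¹⁵ mol L⁻¹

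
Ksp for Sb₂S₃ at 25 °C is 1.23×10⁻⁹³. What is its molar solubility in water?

1.03×10⁻¹⁹ M

Sb₂S₃(s) ⇌ 2 Sb³⁺(aq) + 3 S²⁻(aq)
Let s be the molar solubility. Then [Sb³⁺] = 2s and [S²⁻] = 3s.
Ksp = [Sb³⁺]^2[S²⁻]^3 = (2s)^2 · (3s)^3 = 108s^5
108s^5 = 1.23×10⁻⁹³  ⇒  s^5 = 1.14×10⁻⁹⁵
s = 1.03×10⁻¹⁹ M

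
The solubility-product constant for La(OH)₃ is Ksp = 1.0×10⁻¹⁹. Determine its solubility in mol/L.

7.8×10⁻⁶ M

La(OH)₃(s) ⇌ La³⁺(aq) + 3 OH⁻(aq)
Let s be the molar solubility. Then [La³⁺] = s and [OH⁻] = 3s.
Ksp = [La³⁺][OH⁻]^3 = s · (3s)^3 = 27s^4
27s^4 = 1.0×10⁻¹⁹  ⇒  s^4 = 3.7×10⁻²¹
s = 7.8×10⁻⁶ M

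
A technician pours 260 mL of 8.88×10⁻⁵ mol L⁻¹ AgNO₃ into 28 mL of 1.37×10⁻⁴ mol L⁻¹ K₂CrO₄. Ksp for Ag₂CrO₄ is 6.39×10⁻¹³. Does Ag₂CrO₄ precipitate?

No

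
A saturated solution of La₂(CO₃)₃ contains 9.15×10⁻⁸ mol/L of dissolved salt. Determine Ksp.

Ksp = 6.93×10⁻³⁴

La₂(CO₃)₃(s) ⇌ 2 La³⁺(aq) + 3 CO₃²⁻(aq)
Let s be the molar solubility. Then [La³⁺] = 2s and [CO₃²⁻] = 3s.
Ksp = [La³⁺]^2[CO₃²⁻]^3 = (2s)^2 · (3s)^3 = 108s^5
Ksp = 108 × (9.15×10⁻⁸)^5 = 6.93×10⁻³⁴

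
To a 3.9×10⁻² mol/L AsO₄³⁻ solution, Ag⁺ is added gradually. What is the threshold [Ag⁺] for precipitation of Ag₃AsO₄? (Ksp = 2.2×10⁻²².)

1.8×10⁻⁷ M

Each salt precipitates once Q = Ksp for that salt.
Ag₃AsO₄(s) ⇌ 3 Ag⁺(aq) + AsO₄³⁻(aq)
Ksp = [Ag⁺]^3[AsO₄³⁻] = [Ag⁺]^3(3.9×10⁻²)
[Ag⁺]^3 = 2.2×10⁻²² / (3.9×10⁻²) = 5.6×10⁻²¹
[Ag⁺] = 1.8×10⁻⁷ mol/L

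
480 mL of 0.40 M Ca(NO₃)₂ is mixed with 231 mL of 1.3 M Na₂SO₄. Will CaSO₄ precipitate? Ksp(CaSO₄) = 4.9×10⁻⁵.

Yes

After mixing, V = 480 mL + 231 mL = 711 mL.
[Ca²⁺] = (0.40)(480)/711 = 0.27 M
[SO₄²⁻] = (1.3)(231)/711 = 0.42 M
Q = [Ca²⁺][SO₄²⁻] = 0.11
Because Q > Ksp (0.11 vs 4.9×10⁻⁵), a precipitate of CaSO₄ forms.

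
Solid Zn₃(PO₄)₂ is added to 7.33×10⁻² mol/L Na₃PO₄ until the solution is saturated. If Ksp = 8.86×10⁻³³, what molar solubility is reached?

Zn₃(PO₄)₂(s) ⇌ 3 Zn²⁺(aq) + 2 PO₄³⁻(aq)
The solution already contains PO₄³⁻ at 7.33×10⁻² mol/L. Let s be the molar solubility of Zn₃(PO₄)₂.
[PO₄³⁻] ≈ 7.33×10⁻² mol/L (common ion dominates); [Zn²⁺] = 3s.
Ksp = [Zn²⁺]^3[PO₄³⁻]^2 = (3s)^3(7.33×10⁻²)^2
(3s)^3 = 8.86×10⁻³³ / (7.33×10⁻²)^2 = 1.65×10⁻³⁰
s = 3.94×10⁻¹¹ mol/L

3.94×10⁻¹¹ M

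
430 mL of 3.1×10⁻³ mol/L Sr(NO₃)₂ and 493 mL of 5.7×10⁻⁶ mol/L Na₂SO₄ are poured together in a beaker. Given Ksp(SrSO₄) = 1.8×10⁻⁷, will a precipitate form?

Total volume after mixing = 430 + 493 = 923 mL.
[Sr²⁺] = (3.1×10⁻³)(430)/923 = 1.4×10⁻³ mol/L
[SO₄²⁻] = (5.7×10⁻⁶)(493)/923 = 3.0×10⁻⁶ mol/L
Q = [Sr²⁺][SO₄²⁻] = 4.4×10⁻⁹
Q < Ksp (4.4×10⁻⁹ vs 1.8×10⁻⁷); the solution remains unsaturated and no precipitate forms.

No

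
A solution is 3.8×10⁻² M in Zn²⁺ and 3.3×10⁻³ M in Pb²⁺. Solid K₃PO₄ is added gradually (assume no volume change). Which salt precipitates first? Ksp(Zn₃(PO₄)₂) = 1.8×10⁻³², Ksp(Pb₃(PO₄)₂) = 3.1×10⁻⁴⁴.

Precipitation of each salt begins when its ion product equals Ksp.
For Zn₃(PO₄)₂: [PO₄³⁻] = (Ksp/[Zn²⁺]^3)^(1/2) = 1.8×10⁻¹⁴ M
For Pb₃(PO₄)₂: [PO₄³⁻] = (Ksp/[Pb²⁺]^3)^(1/2) = 9.3×10⁻¹⁹ M
Since Pb₃(PO₄)₂ needs less PO₄³⁻ to reach saturation, it precipitates first.

Pb₃(PO₄)₂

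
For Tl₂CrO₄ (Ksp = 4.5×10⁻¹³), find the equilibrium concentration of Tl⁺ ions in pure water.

9.7×10⁻⁵ M

Tl₂CrO₄(s) ⇌ 2 Tl⁺(aq) + CrO₄²⁻(aq)
For each mole of Tl₂CrO₄ that dissolves per liter, [Tl⁺] = 2s and [CrO₄²⁻] = s; let s denote this solubility.
Ksp = [Tl⁺]^2[CrO₄²⁻] = (2s)^2 · s = 4s^3 = 4.5×10⁻¹³
s = 4.8×10⁻⁵ mol L⁻¹
[Tl⁺] = 2s = 9.7×10⁻⁵ mol L⁻¹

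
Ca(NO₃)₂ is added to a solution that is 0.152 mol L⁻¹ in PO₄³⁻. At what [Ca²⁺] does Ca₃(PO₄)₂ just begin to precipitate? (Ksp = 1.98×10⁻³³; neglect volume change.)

4.41×10⁻¹¹ M

The threshold for precipitation is Q = Ksp.
Ca₃(PO₄)₂(s) ⇌ 3 Ca²⁺(aq) + 2 PO₄³⁻(aq)
Ksp = [Ca²⁺]^3[PO₄³⁻]^2 = [Ca²⁺]^3(0.152)^2
[Ca²⁺]^3 = 1.98×10⁻³³ / (0.152)^2 = 8.57×10⁻³²
[Ca²⁺] = 4.41×10⁻¹¹ mol L⁻¹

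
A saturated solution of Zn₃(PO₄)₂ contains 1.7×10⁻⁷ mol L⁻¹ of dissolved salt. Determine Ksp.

Zn₃(PO₄)₂(s) ⇌ 3 Zn²⁺(aq) + 2 PO₄³⁻(aq)
For each mole of Zn₃(PO₄)₂ that dissolves per liter, [Zn²⁺] = 3s and [PO₄³⁻] = 2s; let s denote this solubility.
Ksp = [Zn²⁺]^3[PO₄³⁻]^2 = (3s)^3 · (2s)^2 = 108s^5
Ksp = 108 × (1.7×10⁻⁷)^5 = 1.5×10⁻³²

Ksp = 1.5×10⁻³²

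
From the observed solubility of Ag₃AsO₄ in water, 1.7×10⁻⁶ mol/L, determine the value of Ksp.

Ksp = 2.3×10⁻²²

Ag₃AsO₄(s) ⇌ 3 Ag⁺(aq) + AsO₄³⁻(aq)
Let s be the molar solubility. Then [Ag⁺] = 3s and [AsO₄³⁻] = s.
Ksp = [Ag⁺]^3[AsO₄³⁻] = (3s)^3 · s = 27s^4
Ksp = 27 × (1.7×10⁻⁶)^4 = 2.3×10⁻²²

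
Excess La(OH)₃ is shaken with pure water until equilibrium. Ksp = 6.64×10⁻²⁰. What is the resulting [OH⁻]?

La(OH)₃(s) ⇌ La³⁺(aq) + 3 OH⁻(aq)
Let s be the molar solubility. Then [La³⁺] = s and [OH⁻] = 3s.
Ksp = [La³⁺][OH⁻]^3 = s · (3s)^3 = 27s^4 = 6.64×10⁻²⁰
s = 7.04×10⁻⁶ mol/L
[OH⁻] = 3s = 2.11×10⁻⁵ mol/L

2.11×10⁻⁵ M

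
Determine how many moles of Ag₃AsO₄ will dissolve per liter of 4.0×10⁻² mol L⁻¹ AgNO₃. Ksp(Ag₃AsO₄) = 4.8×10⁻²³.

7.5×10⁻¹⁹ M

Ag₃AsO₄(s) ⇌ 3 Ag⁺(aq) + AsO₄³⁻(aq)
Ag⁺ is already present at 4.0×10⁻² mol L⁻¹. If s mol/L of Ag₃AsO₄ dissolves, [AsO₄³⁻] = s while [Ag⁺] ≈ 4.0×10⁻² mol L⁻¹.
Ksp = [Ag⁺]^3[AsO₄³⁻] = (4.0×10⁻²)^3s
s = 4.8×10⁻²³ / (4.0×10⁻²)^3 = 7.5×10⁻¹⁹
s = 7.5×10⁻¹⁹ mol L⁻¹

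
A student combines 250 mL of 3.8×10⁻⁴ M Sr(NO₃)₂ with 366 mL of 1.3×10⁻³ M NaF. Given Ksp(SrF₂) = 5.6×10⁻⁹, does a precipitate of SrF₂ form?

No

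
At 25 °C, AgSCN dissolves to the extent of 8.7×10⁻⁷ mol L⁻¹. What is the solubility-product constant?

AgSCN(s) ⇌ Ag⁺(aq) + SCN⁻(aq)
Call the molar solubility s, so that [Ag⁺] = s and [SCN⁻] = s.
Ksp = [Ag⁺][SCN⁻] = s · s = s^2
Ksp = (8.7×10⁻⁷)^2 = 7.6×10⁻¹³

Ksp = 7.6×10⁻¹³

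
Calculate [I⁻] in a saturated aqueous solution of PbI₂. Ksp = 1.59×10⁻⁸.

3.17×10⁻³ M

PbI₂(s) ⇌ Pb²⁺(aq) + 2 I⁻(aq)
With molar solubility s: [Pb²⁺] = s, [I⁻] = 2s.
Ksp = [Pb²⁺][I⁻]^2 = s · (2s)^2 = 4s^3 = 1.59×10⁻⁸
s = 1.58×10⁻³ mol L⁻¹
[I⁻] = 2s = 3.17×10⁻³ mol L⁻¹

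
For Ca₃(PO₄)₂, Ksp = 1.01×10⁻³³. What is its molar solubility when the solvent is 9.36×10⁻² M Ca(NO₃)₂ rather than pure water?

5.55×10⁻¹⁶ M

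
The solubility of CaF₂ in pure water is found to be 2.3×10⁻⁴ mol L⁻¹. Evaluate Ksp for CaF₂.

Ksp = 4.9×10⁻¹¹

CaF₂(s) ⇌ Ca²⁺(aq) + 2 F⁻(aq)
Let s be the molar solubility. Then [Ca²⁺] = s and [F⁻] = 2s.
Ksp = [Ca²⁺][F⁻]^2 = s · (2s)^2 = 4s^3
Ksp = 4 × (2.3×10⁻⁴)^3 = 4.9×10⁻¹¹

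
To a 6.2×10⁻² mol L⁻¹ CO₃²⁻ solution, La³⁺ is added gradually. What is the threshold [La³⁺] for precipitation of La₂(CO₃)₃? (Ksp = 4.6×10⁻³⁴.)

Each salt precipitates once Q = Ksp for that salt.
La₂(CO₃)₃(s) ⇌ 2 La³⁺(aq) + 3 CO₃²⁻(aq)
Ksp = [La³⁺]^2[CO₃²⁻]^3 = [La³⁺]^2(6.2×10⁻²)^3
[La³⁺]^2 = 4.6×10⁻³⁴ / (6.2×10⁻²)^3 = 1.9×10⁻³⁰
[La³⁺] = 1.4×10⁻¹⁵ mol L⁻¹

1.4×10⁻¹⁵ M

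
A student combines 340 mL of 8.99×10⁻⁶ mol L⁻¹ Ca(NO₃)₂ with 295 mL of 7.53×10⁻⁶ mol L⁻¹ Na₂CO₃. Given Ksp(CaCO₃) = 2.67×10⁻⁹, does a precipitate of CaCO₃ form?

After mixing, V = 340 mL + 295 mL = 635 mL.
[Ca²⁺] = (8.99×10⁻⁶)(340)/635 = 4.81×10⁻⁶ mol L⁻¹
[CO₃²⁻] = (7.53×10⁻⁶)(295)/635 = 3.50×10⁻⁶ mol L⁻¹
Q = [Ca²⁺][CO₃²⁻] = 1.68×10⁻¹¹
Q = 1.68×10⁻¹¹ < Ksp = 2.67×10⁻⁹, so the solution is unsaturated and no precipitate forms.

No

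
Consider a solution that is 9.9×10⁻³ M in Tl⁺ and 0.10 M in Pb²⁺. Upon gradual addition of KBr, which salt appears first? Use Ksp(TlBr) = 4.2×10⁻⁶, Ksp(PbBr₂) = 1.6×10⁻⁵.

TlBr

Each salt precipitates once Q = Ksp for that salt.
For TlBr: [Br⁻] = (Ksp/[Tl⁺]) = 4.2×10⁻⁴ M
For PbBr₂: [Br⁻] = (Ksp/[Pb²⁺])^(1/2) = 1.3×10⁻² M
Since TlBr needs less Br⁻ to reach saturation, it precipitates first.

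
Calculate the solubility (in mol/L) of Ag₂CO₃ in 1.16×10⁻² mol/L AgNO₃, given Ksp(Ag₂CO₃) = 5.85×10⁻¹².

4.35×10⁻⁸ M

Ag₂CO₃(s) ⇌ 2 Ag⁺(aq) + CO₃²⁻(aq)
The solution already contains Ag⁺ at 1.16×10⁻² mol/L. Let s be the molar solubility of Ag₂CO₃.
[Ag⁺] ≈ 1.16×10⁻² mol/L (common ion dominates); [CO₃²⁻] = s.
Ksp = [Ag⁺]^2[CO₃²⁻] = (1.16×10⁻²)^2s
s = 5.85×10⁻¹² / (1.16×10⁻²)^2 = 4.35×10⁻⁸
s = 4.35×10⁻⁸ mol/L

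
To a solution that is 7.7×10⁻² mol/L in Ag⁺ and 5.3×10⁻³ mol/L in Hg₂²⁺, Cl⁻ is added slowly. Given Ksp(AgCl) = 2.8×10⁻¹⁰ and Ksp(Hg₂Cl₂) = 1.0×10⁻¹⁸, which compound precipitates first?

AgCl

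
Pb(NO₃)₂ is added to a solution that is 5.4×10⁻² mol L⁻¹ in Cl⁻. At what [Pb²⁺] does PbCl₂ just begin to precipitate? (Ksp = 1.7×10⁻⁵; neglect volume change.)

5.8×10⁻³ M

A salt starts to precipitate once the ion product Q reaches its Ksp.
PbCl₂(s) ⇌ Pb²⁺(aq) + 2 Cl⁻(aq)
Ksp = [Pb²⁺][Cl⁻]^2 = [Pb²⁺](5.4×10⁻²)^2
[Pb²⁺] = 1.7×10⁻⁵ / (5.4×10⁻²)^2 = 5.8×10⁻³
[Pb²⁺] = 5.8×10⁻³ mol L⁻¹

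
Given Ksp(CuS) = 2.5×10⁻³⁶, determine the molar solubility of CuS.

1.6×10⁻¹⁸ M

CuS(s) ⇌ Cu²⁺(aq) + S²⁻(aq)
With molar solubility s: [Cu²⁺] = s, [S²⁻] = s.
Ksp = [Cu²⁺][S²⁻] = s · s = s^2
s^2 = 2.5×10⁻³⁶
Taking the 2nd root, s = 1.6×10⁻¹⁸ mol/L.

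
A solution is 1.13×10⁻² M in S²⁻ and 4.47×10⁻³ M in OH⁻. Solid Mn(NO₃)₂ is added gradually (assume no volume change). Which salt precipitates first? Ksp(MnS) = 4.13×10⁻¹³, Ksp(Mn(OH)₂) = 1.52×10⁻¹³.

Each salt precipitates once Q = Ksp for that salt.
For MnS: [Mn²⁺] = (Ksp/[S²⁻]) = 3.65×10⁻¹¹ M
For Mn(OH)₂: [Mn²⁺] = (Ksp/[OH⁻]^2) = 7.61×10⁻⁹ M
MnS requires the lower [Mn²⁺], so it precipitates first.

MnS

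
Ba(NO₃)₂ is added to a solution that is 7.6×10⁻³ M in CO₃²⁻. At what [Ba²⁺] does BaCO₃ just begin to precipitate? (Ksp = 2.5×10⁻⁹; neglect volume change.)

The threshold for precipitation is Q = Ksp.
BaCO₃(s) ⇌ Ba²⁺(aq) + CO₃²⁻(aq)
Ksp = [Ba²⁺][CO₃²⁻] = [Ba²⁺](7.6×10⁻³)
[Ba²⁺] = 2.5×10⁻⁹ / (7.6×10⁻³) = 3.3×10⁻⁷
[Ba²⁺] = 3.3×10⁻⁷ M

3.3×10⁻⁷ M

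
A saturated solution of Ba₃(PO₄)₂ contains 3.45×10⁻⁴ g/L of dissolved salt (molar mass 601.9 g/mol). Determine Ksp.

Ksp = 6.68×10⁻³⁰

s = (3.45×10⁻⁴ g L⁻¹)/(601.9 g mol⁻¹) = 5.7318×10⁻⁷ M
Ba₃(PO₄)₂(s) ⇌ 3 Ba²⁺(aq) + 2 PO₄³⁻(aq)
With molar solubility s: [Ba²⁺] = 3s, [PO₄³⁻] = 2s.
Ksp = [Ba²⁺]^3[PO₄³⁻]^2 = (3s)^3 · (2s)^2 = 108s^5
Ksp = 108 × (5.7318×10⁻⁷)^5 = 6.68×10⁻³⁰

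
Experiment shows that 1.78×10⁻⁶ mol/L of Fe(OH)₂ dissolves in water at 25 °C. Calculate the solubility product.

Ksp = 2.26×10⁻¹⁷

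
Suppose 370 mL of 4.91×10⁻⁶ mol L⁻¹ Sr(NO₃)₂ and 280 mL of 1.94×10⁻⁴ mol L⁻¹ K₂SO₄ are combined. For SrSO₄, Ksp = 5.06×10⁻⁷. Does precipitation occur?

No

Total volume after mixing = 370 + 280 = 650 mL.
[Sr²⁺] = (4.91×10⁻⁶)(370)/650 = 2.79×10⁻⁶ mol L⁻¹
[SO₄²⁻] = (1.94×10⁻⁴)(280)/650 = 8.36×10⁻⁵ mol L⁻¹
Q = [Sr²⁺][SO₄²⁻] = 2.34×10⁻¹⁰
Q = 2.34×10⁻¹⁰ < Ksp = 5.06×10⁻⁷, so the solution is unsaturated and no precipitate forms.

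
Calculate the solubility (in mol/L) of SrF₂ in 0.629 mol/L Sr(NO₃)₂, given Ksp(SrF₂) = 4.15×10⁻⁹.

SrF₂(s) ⇌ Sr²⁺(aq) + 2 F⁻(aq)
Let s be the solubility of SrF₂ here. The common ion gives [Sr²⁺] ≈ 0.629 mol/L, and [F⁻] = 2s.
Ksp = [Sr²⁺][F⁻]^2 = (0.629)(2s)^2
(2s)^2 = 4.15×10⁻⁹ / (0.629) = 6.60×10⁻⁹
s = 4.06×10⁻⁵ mol/L

4.06×10⁻⁵ M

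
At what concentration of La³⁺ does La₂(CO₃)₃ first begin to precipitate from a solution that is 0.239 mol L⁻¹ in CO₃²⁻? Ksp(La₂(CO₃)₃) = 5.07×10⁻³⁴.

1.93×10⁻¹⁶ M

Each salt precipitates once Q = Ksp for that salt.
La₂(CO₃)₃(s) ⇌ 2 La³⁺(aq) + 3 CO₃²⁻(aq)
Ksp = [La³⁺]^2[CO₃²⁻]^3 = [La³⁺]^2(0.239)^3
[La³⁺]^2 = 5.07×10⁻³⁴ / (0.239)^3 = 3.71×10⁻³²
[La³⁺] = 1.93×10⁻¹⁶ mol L⁻¹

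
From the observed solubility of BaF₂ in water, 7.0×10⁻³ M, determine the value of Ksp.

Ksp = 1.4×10⁻⁶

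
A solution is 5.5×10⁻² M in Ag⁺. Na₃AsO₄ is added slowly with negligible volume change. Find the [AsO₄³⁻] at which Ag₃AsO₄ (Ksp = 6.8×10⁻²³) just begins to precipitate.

Precipitation of each salt begins when its ion product equals Ksp.
Ag₃AsO₄(s) ⇌ 3 Ag⁺(aq) + AsO₄³⁻(aq)
Ksp = [Ag⁺]^3[AsO₄³⁻] = [AsO₄³⁻](5.5×10⁻²)^3
[AsO₄³⁻] = 6.8×10⁻²³ / (5.5×10⁻²)^3 = 4.1×10⁻¹⁹
[AsO₄³⁻] = 4.1×10⁻¹⁹ M

4.1×10⁻¹⁹ M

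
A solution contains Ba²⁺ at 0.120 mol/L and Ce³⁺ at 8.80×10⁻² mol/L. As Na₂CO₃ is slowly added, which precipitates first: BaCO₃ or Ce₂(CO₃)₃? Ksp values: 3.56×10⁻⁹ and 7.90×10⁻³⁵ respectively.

Precipitation begins when Q = Ksp.
For BaCO₃: [CO₃²⁻] = (Ksp/[Ba²⁺]) = 2.97×10⁻⁸ mol/L
For Ce₂(CO₃)₃: [CO₃²⁻] = (Ksp/[Ce³⁺]^2)^(1/3) = 2.17×10⁻¹¹ mol/L
The smaller threshold [CO₃²⁻] is reached first, so Ce₂(CO₃)₃ precipitates first.

Ce₂(CO₃)₃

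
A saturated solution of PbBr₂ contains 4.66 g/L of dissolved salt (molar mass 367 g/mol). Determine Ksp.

Molar solubility s = (4.66 g/L) / (367 g/mol) = 1.2698×10⁻² mol/L
PbBr₂(s) ⇌ Pb²⁺(aq) + 2 Br⁻(aq)
For each mole of PbBr₂ that dissolves per liter, [Pb²⁺] = s and [Br⁻] = 2s; let s denote this solubility.
Ksp = [Pb²⁺][Br⁻]^2 = s · (2s)^2 = 4s^3
Ksp = 4 × (1.2698×10⁻²)^3 = 8.19×10⁻⁶

Ksp = 8.19×10⁻⁶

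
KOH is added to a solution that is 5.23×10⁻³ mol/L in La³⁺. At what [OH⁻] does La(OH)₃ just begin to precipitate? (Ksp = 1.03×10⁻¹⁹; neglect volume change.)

Each salt precipitates once Q = Ksp for that salt.
La(OH)₃(s) ⇌ La³⁺(aq) + 3 OH⁻(aq)
Ksp = [La³⁺][OH⁻]^3 = [OH⁻]^3(5.23×10⁻³)
[OH⁻]^3 = 1.03×10⁻¹⁹ / (5.23×10⁻³) = 1.97×10⁻¹⁷
[OH⁻] = 2.70×10⁻⁶ mol/L

2.70×10⁻⁶ M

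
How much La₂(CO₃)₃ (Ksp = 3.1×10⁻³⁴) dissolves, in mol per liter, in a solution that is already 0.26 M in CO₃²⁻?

6.6×10⁻¹⁷ M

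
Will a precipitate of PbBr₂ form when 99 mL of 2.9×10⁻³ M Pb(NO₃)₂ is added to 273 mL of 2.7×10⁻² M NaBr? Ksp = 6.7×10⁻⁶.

After mixing, V = 99 mL + 273 mL = 372 mL.
[Pb²⁺] = (2.9×10⁻³)(99)/372 = 7.7×10⁻⁴ M
[Br⁻] = (2.7×10⁻²)(273)/372 = 2.0×10⁻² M
Q = [Pb²⁺][Br⁻]^2 = 3.0×10⁻⁷
Since Q (3.0×10⁻⁷) is less than Ksp (6.7×10⁻⁶), no PbBr₂ precipitates.

No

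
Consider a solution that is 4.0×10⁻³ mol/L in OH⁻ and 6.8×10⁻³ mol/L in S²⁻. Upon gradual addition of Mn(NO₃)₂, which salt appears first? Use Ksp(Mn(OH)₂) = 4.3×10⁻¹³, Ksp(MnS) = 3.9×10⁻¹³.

A salt starts to precipitate once the ion product Q reaches its Ksp.
For Mn(OH)₂: [Mn²⁺] = (Ksp/[OH⁻]^2) = 2.7×10⁻⁸ mol/L
For MnS: [Mn²⁺] = (Ksp/[S²⁻]) = 5.7×10⁻¹¹ mol/L
Since MnS needs less Mn²⁺ to reach saturation, it precipitates first.

MnS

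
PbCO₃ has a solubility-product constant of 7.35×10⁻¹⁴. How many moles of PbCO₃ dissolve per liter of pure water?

PbCO₃(s) ⇌ Pb²⁺(aq) + CO₃²⁻(aq)
Let s be the molar solubility. Then [Pb²⁺] = s and [CO₃²⁻] = s.
Ksp = [Pb²⁺][CO₃²⁻] = s · s = s^2
s^2 = 7.35×10⁻¹⁴
Taking the 2nd root, s = 2.71×10⁻⁷ M.

2.71×10⁻⁷ M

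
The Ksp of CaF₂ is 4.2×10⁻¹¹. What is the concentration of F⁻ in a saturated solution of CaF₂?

CaF₂(s) ⇌ Ca²⁺(aq) + 2 F⁻(aq)
For each mole of CaF₂ that dissolves per liter, [Ca²⁺] = s and [F⁻] = 2s; let s denote this solubility.
Ksp = [Ca²⁺][F⁻]^2 = s · (2s)^2 = 4s^3 = 4.2×10⁻¹¹
s = 2.2×10⁻⁴ mol L⁻¹
[F⁻] = 2s = 4.4×10⁻⁴ mol L⁻¹

4.4×10⁻⁴ M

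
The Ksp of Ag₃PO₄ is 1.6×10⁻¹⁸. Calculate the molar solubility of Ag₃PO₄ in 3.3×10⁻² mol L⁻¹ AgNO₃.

4.5×10⁻¹⁴ M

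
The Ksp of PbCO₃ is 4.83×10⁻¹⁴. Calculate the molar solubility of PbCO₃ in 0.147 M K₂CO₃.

PbCO₃(s) ⇌ Pb²⁺(aq) + CO₃²⁻(aq)
Let s be the solubility of PbCO₃ here. The common ion gives [CO₃²⁻] ≈ 0.147 M, and [Pb²⁺] = s.
Ksp = [Pb²⁺][CO₃²⁻] = s(0.147)
s = 4.83×10⁻¹⁴ / (0.147) = 3.29×10⁻¹³
s = 3.29×10⁻¹³ M

3.29×10⁻¹³ M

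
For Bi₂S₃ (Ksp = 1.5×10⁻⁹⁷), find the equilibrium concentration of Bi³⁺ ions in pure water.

3.4×10⁻²⁰ M

Bi₂S₃(s) ⇌ 2 Bi³⁺(aq) + 3 S²⁻(aq)
Call the molar solubility s, so that [Bi³⁺] = 2s and [S²⁻] = 3s.
Ksp = [Bi³⁺]^2[S²⁻]^3 = (2s)^2 · (3s)^3 = 108s^5 = 1.5×10⁻⁹⁷
s = 1.7×10⁻²⁰ mol/L
[Bi³⁺] = 2s = 3.4×10⁻²⁰ mol/L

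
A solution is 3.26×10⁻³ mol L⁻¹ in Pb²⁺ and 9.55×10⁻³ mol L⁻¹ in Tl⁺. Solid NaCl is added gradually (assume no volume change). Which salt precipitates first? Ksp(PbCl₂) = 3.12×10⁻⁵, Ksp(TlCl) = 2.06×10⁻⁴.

Each salt precipitates once Q = Ksp for that salt.
For PbCl₂: [Cl⁻] = (Ksp/[Pb²⁺])^(1/2) = 9.78×10⁻² mol L⁻¹
For TlCl: [Cl⁻] = (Ksp/[Tl⁺]) = 2.16×10⁻² mol L⁻¹
Since TlCl needs less Cl⁻ to reach saturation, it precipitates first.

TlCl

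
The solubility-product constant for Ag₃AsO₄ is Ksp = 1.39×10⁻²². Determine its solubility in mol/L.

1.51×10⁻⁶ M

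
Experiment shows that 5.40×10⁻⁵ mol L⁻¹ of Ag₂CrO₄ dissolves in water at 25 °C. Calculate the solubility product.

Ag₂CrO₄(s) ⇌ 2 Ag⁺(aq) + CrO₄²⁻(aq)
Call the molar solubility s, so that [Ag⁺] = 2s and [CrO₄²⁻] = s.
Ksp = [Ag⁺]^2[CrO₄²⁻] = (2s)^2 · s = 4s^3
Ksp = 4 × (5.40×10⁻⁵)^3 = 6.30×10⁻¹³

Ksp = 6.30×10⁻¹³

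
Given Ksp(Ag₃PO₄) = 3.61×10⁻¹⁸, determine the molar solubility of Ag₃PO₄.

1.91×10⁻⁵ M

Ag₃PO₄(s) ⇌ 3 Ag⁺(aq) + PO₄³⁻(aq)
Call the molar solubility s, so that [Ag⁺] = 3s and [PO₄³⁻] = s.
Ksp = [Ag⁺]^3[PO₄³⁻] = (3s)^3 · s = 27s^4
27s^4 = 3.61×10⁻¹⁸  ⇒  s^4 = 1.34×10⁻¹⁹
s = (1.34×10⁻¹⁹)^(1/4) = 1.91×10⁻⁵ M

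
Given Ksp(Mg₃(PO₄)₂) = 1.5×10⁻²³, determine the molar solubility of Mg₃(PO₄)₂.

1.1×10⁻⁵ M

Mg₃(PO₄)₂(s) ⇌ 3 Mg²⁺(aq) + 2 PO₄³⁻(aq)
For each mole of Mg₃(PO₄)₂ that dissolves per liter, [Mg²⁺] = 3s and [PO₄³⁻] = 2s; let s denote this solubility.
Ksp = [Mg²⁺]^3[PO₄³⁻]^2 = (3s)^3 · (2s)^2 = 108s^5
108s^5 = 1.5×10⁻²³  ⇒  s^5 = 1.4×10⁻²⁵
Taking the 5th root, s = 1.1×10⁻⁵ mol L⁻¹.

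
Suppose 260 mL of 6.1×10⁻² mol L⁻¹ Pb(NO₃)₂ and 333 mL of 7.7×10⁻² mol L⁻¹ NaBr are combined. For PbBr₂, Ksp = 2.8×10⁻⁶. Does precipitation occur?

Yes

The combined volume is 593 mL.
[Pb²⁺] = (6.1×10⁻²)(260)/593 = 2.7×10⁻² mol L⁻¹
[Br⁻] = (7.7×10⁻²)(333)/593 = 4.3×10⁻² mol L⁻¹
Q = [Pb²⁺][Br⁻]^2 = 5.0×10⁻⁵
Because Q > Ksp (5.0×10⁻⁵ vs 2.8×10⁻⁶), a precipitate of PbBr₂ forms.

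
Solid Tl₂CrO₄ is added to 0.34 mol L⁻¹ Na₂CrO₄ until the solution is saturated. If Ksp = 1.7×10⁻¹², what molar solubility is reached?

1.1×10⁻⁶ M

Tl₂CrO₄(s) ⇌ 2 Tl⁺(aq) + CrO₄²⁻(aq)
CrO₄²⁻ is already present at 0.34 mol L⁻¹. If s mol/L of Tl₂CrO₄ dissolves, [Tl⁺] = 2s while [CrO₄²⁻] ≈ 0.34 mol L⁻¹.
Ksp = [Tl⁺]^2[CrO₄²⁻] = (2s)^2(0.34)
(2s)^2 = 1.7×10⁻¹² / (0.34) = 5.0×10⁻¹²
s = 1.1×10⁻⁶ mol L⁻¹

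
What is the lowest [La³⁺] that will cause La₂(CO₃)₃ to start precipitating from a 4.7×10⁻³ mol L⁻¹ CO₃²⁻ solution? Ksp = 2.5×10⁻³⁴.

4.9×10⁻¹⁴ M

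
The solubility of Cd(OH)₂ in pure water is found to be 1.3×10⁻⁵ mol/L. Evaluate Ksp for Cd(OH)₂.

Cd(OH)₂(s) ⇌ Cd²⁺(aq) + 2 OH⁻(aq)
Let s be the molar solubility. Then [Cd²⁺] = s and [OH⁻] = 2s.
Ksp = [Cd²⁺][OH⁻]^2 = s · (2s)^2 = 4s^3
Ksp = 4 × (1.3×10⁻⁵)^3 = 8.8×10⁻¹⁵

Ksp = 8.8×10⁻¹⁵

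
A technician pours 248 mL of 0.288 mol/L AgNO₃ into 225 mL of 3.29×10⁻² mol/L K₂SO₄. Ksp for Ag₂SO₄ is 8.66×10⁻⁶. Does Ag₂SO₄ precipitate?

After mixing, V = 248 mL + 225 mL = 473 mL.
[Ag⁺] = (0.288)(248)/473 = 0.151 mol/L
[SO₄²⁻] = (3.29×10⁻²)(225)/473 = 1.57×10⁻² mol/L
Q = [Ag⁺]^2[SO₄²⁻] = 3.57×10⁻⁴
Since Q (3.57×10⁻⁴) exceeds Ksp (8.66×10⁻⁶), Ag₂SO₄ will precipitate.

Yes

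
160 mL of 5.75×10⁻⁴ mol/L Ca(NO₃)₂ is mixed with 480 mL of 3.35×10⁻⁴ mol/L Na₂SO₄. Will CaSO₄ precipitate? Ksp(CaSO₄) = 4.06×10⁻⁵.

After mixing, V = 160 mL + 480 mL = 640 mL.
[Ca²⁺] = (5.75×10⁻⁴)(160)/640 = 1.44×10⁻⁴ mol/L
[SO₄²⁻] = (3.35×10⁻⁴)(480)/640 = 2.51×10⁻⁴ mol/L
Q = [Ca²⁺][SO₄²⁻] = 3.61×10⁻⁸
Q < Ksp (3.61×10⁻⁸ vs 4.06×10⁻⁵); the solution remains unsaturated and no precipitate forms.

No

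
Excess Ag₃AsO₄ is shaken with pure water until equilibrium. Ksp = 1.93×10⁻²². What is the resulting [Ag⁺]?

4.91×10⁻⁶ M

Ag₃AsO₄(s) ⇌ 3 Ag⁺(aq) + AsO₄³⁻(aq)
With molar solubility s: [Ag⁺] = 3s, [AsO₄³⁻] = s.
Ksp = [Ag⁺]^3[AsO₄³⁻] = (3s)^3 · s = 27s^4 = 1.93×10⁻²²
s = 1.64×10⁻⁶ mol L⁻¹
[Ag⁺] = 3s = 4.91×10⁻⁶ mol L⁻¹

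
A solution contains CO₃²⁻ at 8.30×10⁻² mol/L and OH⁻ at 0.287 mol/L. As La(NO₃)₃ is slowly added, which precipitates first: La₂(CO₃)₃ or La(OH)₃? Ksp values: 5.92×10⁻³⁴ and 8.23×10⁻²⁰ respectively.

Precipitation begins when Q = Ksp.
For La₂(CO₃)₃: [La³⁺] = (Ksp/[CO₃²⁻]^3)^(1/2) = 1.02×10⁻¹⁵ mol/L
For La(OH)₃: [La³⁺] = (Ksp/[OH⁻]^3) = 3.48×10⁻¹⁸ mol/L
The smaller threshold [La³⁺] is reached first, so La(OH)₃ precipitates first.

La(OH)₃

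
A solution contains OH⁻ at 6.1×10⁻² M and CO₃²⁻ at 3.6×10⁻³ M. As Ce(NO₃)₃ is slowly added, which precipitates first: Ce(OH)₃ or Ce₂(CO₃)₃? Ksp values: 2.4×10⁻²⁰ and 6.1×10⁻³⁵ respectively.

Ce(OH)₃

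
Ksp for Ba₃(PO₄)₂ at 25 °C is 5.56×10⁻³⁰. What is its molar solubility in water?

5.52×10⁻⁷ M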